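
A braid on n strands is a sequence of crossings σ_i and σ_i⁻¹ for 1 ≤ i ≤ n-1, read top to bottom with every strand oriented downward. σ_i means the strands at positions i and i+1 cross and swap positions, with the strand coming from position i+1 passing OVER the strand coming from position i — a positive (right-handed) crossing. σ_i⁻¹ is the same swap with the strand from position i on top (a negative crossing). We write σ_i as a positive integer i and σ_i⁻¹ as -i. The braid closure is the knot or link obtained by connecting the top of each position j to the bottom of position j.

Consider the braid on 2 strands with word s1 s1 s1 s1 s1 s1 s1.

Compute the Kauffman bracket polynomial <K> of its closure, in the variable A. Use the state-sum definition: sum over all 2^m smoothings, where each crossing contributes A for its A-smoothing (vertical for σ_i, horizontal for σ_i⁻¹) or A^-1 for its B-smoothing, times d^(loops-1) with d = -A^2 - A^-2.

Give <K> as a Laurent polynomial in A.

-A^9 - A + A^-3 - A^-7 + A^-11 - A^-15 + A^-19

Derivation:
Braid: s1 s1 s1 s1 s1 s1 s1 on 2 strands, 7 crossings.
Writhe w = (#positive) - (#negative) = 7 - 0 = 7.
Enumerate smoothing states for the bracket polynomial. There are 2^7 = 128 states.
Smooth each crossing (0=||, 1=⌣⌢); contribution A^(Σ sign_k(1-2s_k)) * d^(L-1).
Tabulate the states by total A-exponent and number of loops L (A-exp: L × count):
  A^7: L=2 ×1
  A^5: L=1 ×7
  A^3: L=2 ×21
  A^1: L=3 ×35
  A^-1: L=4 ×35
  A^-3: L=5 ×21
  A^-5: L=6 ×7
  A^-7: L=7 ×1
Each group contributes A^e * Σ count * d^(L-1):
Powers of d = -A^2 - A^-2: d^2 = A^4 + 2 + A^-4; d^3 = -A^6 - 3*A^2 - 3*A^-2 - A^-6; d^4 = A^8 + 4*A^4 + 6 + 4*A^-4 + A^-8; d^5 = -A^10 - 5*A^6 - 10*A^2 - 10*A^-2 - 5*A^-6 - A^-10; d^6 = A^12 + 6*A^8 + 15*A^4 + 20 + 15*A^-4 + 6*A^-8 + A^-12.
  A^7 * (d) = -A^9 - A^5
  A^5 * (7) = 7*A^5
  A^3 * (21*d) = -21*A^5 - 21*A
  A^1 * (35*d^2) = 35*A^5 + 70*A + 35*A^-3
  A^-1 * (35*d^3) = -35*A^5 - 105*A - 105*A^-3 - 35*A^-7
  A^-3 * (21*d^4) = 21*A^5 + 84*A + 126*A^-3 + 84*A^-7 + 21*A^-11
  A^-5 * (7*d^5) = -7*A^5 - 35*A - 70*A^-3 - 70*A^-7 - 35*A^-11 - 7*A^-15
  A^-7 * (d^6) = A^5 + 6*A + 15*A^-3 + 20*A^-7 + 15*A^-11 + 6*A^-15 + A^-19
Summing the groups: <K> = -A^9 - A + A^-3 - A^-7 + A^-11 - A^-15 + A^-19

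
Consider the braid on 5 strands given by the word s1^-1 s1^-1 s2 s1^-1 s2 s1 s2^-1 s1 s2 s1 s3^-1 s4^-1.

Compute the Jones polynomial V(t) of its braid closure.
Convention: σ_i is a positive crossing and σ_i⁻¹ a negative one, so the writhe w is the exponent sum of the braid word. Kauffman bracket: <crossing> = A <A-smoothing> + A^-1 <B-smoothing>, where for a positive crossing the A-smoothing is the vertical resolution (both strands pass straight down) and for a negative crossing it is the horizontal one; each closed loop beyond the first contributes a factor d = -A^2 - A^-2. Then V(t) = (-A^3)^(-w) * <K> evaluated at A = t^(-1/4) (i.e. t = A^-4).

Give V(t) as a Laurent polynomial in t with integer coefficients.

The presented braid s1^-1 s1^-1 s2 s1^-1 s2 s1 s2^-1 s1 s2 s1 s3^-1 s4^-1 on 5 strands reduces by inverse Markov moves (closure unchanged at each step):
  Destabilize: the word has the form β·s4^-1 where s4^-1 occurs only as the final letter (β ∈ B_4); drop it and the last strand → 4 strands.
  Destabilize: the word has the form β·s3^-1 where s3^-1 occurs only as the final letter (β ∈ B_3); drop it and the last strand → 3 strands.
  Deconjugate: the word is γ·β·γ⁻¹ with γ = s1^-1 (prefix) and γ⁻¹ = s1 (suffix); strip both.
Reduced to β = s1^-1 s2 s1^-1 s2 s1 s2^-1 s1 s2 on 3 strands, 8 crossings.
Compute on β:
Braid: s1^-1 s2 s1^-1 s2 s1 s2^-1 s1 s2 on 3 strands, 8 crossings.
Writhe w = (#positive) - (#negative) = 5 - 3 = 2.
Enumerate smoothing states for the bracket polynomial. There are 2^8 = 256 states.
For each crossing: s=0 is the vertical smoothing, s=1 horizontal. Crossing k contributes A^(sign_k * (1 - 2*s_k)); loop factor d = -A^2 - A^-2.
Tabulate the states by total A-exponent and number of loops L (A-exp: L × count):
  A^8: L=2 ×1
  A^6: L=1 ×3, L=3 ×5
  A^4: L=2 ×22, L=4 ×6
  A^2: L=1 ×18, L=3 ×37, L=5 ×1
  A^0: L=2 ×58, L=4 ×12
  A^-2: L=1 ×24, L=3 ×31, L=5 ×1
  A^-4: L=2 ×23, L=4 ×5
  A^-6: L=3 ×8
  A^-8: L=4 ×1
Each group contributes A^e * Σ count * d^(L-1):
Powers of d = -A^2 - A^-2: d^2 = A^4 + 2 + A^-4; d^3 = -A^6 - 3*A^2 - 3*A^-2 - A^-6; d^4 = A^8 + 4*A^4 + 6 + 4*A^-4 + A^-8.
  A^8 * (d) = -A^10 - A^6
  A^6 * (3 + 5*d^2) = 5*A^10 + 13*A^6 + 5*A^2
  A^4 * (22*d + 6*d^3) = -6*A^10 - 40*A^6 - 40*A^2 - 6*A^-2
  A^2 * (18 + 37*d^2 + d^4) = A^10 + 41*A^6 + 98*A^2 + 41*A^-2 + A^-6
  A^0 * (58*d + 12*d^3) = -12*A^6 - 94*A^2 - 94*A^-2 - 12*A^-6
  A^-2 * (24 + 31*d^2 + d^4) = A^6 + 35*A^2 + 92*A^-2 + 35*A^-6 + A^-10
  A^-4 * (23*d + 5*d^3) = -5*A^2 - 38*A^-2 - 38*A^-6 - 5*A^-10
  A^-6 * (8*d^2) = 8*A^-2 + 16*A^-6 + 8*A^-10
  A^-8 * (d^3) = -A^-2 - 3*A^-6 - 3*A^-10 - A^-14
Summing the groups: <K> = -A^10 + 2*A^6 - A^2 + 2*A^-2 - A^-6 + A^-10 - A^-14
Normalise by the writhe: (-A^3)^(-w) = (-A^3)^(-2) = A^-6, so f(A) = A^-6 * <K> = -A^4 + 2 - A^-4 + 2*A^-8 - A^-12 + A^-16 - A^-20.
Substitute A = t^(-1/4), i.e. A^e → t^(-e/4): V(t) = -t^5 + t^4 - t^3 + 2*t^2 - t + 2 - t^-1

Answer: -t^5 + t^4 - t^3 + 2*t^2 - t + 2 - t^-1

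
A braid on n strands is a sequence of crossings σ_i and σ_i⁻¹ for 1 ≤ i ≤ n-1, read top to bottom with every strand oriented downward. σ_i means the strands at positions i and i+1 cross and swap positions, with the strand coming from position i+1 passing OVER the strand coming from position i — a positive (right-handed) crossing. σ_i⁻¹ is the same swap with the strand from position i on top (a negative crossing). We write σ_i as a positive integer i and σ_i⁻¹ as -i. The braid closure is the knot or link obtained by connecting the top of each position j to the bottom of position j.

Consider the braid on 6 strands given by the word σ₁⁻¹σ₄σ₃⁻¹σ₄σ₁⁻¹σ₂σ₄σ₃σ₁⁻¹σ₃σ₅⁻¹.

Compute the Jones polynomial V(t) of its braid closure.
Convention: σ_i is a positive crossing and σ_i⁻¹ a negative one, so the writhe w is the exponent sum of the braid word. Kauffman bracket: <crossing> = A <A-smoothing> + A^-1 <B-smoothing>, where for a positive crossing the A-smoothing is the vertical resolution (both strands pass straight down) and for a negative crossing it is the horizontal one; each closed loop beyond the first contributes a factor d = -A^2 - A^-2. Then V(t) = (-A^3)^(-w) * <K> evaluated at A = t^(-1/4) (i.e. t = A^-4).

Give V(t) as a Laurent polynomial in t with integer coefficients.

The presented braid s1^-1 s4 s3^-1 s4 s1^-1 s2 s4 s3 s1^-1 s3 s5^-1 on 6 strands reduces by inverse Markov moves (closure unchanged at each step):
  Destabilize: the word has the form β·s5^-1 where s5^-1 occurs only as the final letter (β ∈ B_5); drop it and the last strand → 5 strands.
Reduced to β = s1^-1 s4 s3^-1 s4 s1^-1 s2 s4 s3 s1^-1 s3 on 5 strands, 10 crossings.
Compute on β:
Braid: s1^-1 s4 s3^-1 s4 s1^-1 s2 s4 s3 s1^-1 s3 on 5 strands, 10 crossings.
Writhe w = (#positive) - (#negative) = 6 - 4 = 2.
Enumerate smoothing states for the bracket polynomial. There are 2^10 = 1024 states.
Each crossing splits two ways (0=vertical, 1=horizontal). The state's weight is A^(#A-smoothings - #B-smoothings) * d^(loops - 1).
Tabulate the states by total A-exponent and number of loops L (A-exp: L × count):
  A^10: L=5 ×1
  A^8: L=4 ×7, L=6 ×3
  A^6: L=3 ×18, L=5 ×26, L=7 ×1
  A^4: L=2 ×21, L=4 ×85, L=6 ×14
  A^2: L=1 ×9, L=3 ×137, L=5 ×62, L=7 ×2
  A^0: L=2 ×105, L=4 ×132, L=6 ×15
  A^-2: L=1 ×30, L=3 ×132, L=5 ×47, L=7 ×1
  A^-4: L=2 ×49, L=4 ×65, L=6 ×6
  A^-6: L=3 ×31, L=5 ×14
  A^-8: L=4 ×9, L=6 ×1
  A^-10: L=5 ×1
Each group contributes A^e * Σ count * d^(L-1):
Powers of d = -A^2 - A^-2: d^2 = A^4 + 2 + A^-4; d^3 = -A^6 - 3*A^2 - 3*A^-2 - A^-6; d^4 = A^8 + 4*A^4 + 6 + 4*A^-4 + A^-8; d^5 = -A^10 - 5*A^6 - 10*A^2 - 10*A^-2 - 5*A^-6 - A^-10; d^6 = A^12 + 6*A^8 + 15*A^4 + 20 + 15*A^-4 + 6*A^-8 + A^-12.
  A^10 * (d^4) = A^18 + 4*A^14 + 6*A^10 + 4*A^6 + A^2
  A^8 * (7*d^3 + 3*d^5) = -3*A^18 - 22*A^14 - 51*A^10 - 51*A^6 - 22*A^2 - 3*A^-2
  A^6 * (18*d^2 + 26*d^4 + d^6) = A^18 + 32*A^14 + 137*A^10 + 212*A^6 + 137*A^2 + 32*A^-2 + A^-6
  A^4 * (21*d + 85*d^3 + 14*d^5) = -14*A^14 - 155*A^10 - 416*A^6 - 416*A^2 - 155*A^-2 - 14*A^-6
  A^2 * (9 + 137*d^2 + 62*d^4 + 2*d^6) = 2*A^14 + 74*A^10 + 415*A^6 + 695*A^2 + 415*A^-2 + 74*A^-6 + 2*A^-10
  A^0 * (105*d + 132*d^3 + 15*d^5) = -15*A^10 - 207*A^6 - 651*A^2 - 651*A^-2 - 207*A^-6 - 15*A^-10
  A^-2 * (30 + 132*d^2 + 47*d^4 + d^6) = A^10 + 53*A^6 + 335*A^2 + 596*A^-2 + 335*A^-6 + 53*A^-10 + A^-14
  A^-4 * (49*d + 65*d^3 + 6*d^5) = -6*A^6 - 95*A^2 - 304*A^-2 - 304*A^-6 - 95*A^-10 - 6*A^-14
  A^-6 * (31*d^2 + 14*d^4) = 14*A^2 + 87*A^-2 + 146*A^-6 + 87*A^-10 + 14*A^-14
  A^-8 * (9*d^3 + d^5) = -A^2 - 14*A^-2 - 37*A^-6 - 37*A^-10 - 14*A^-14 - A^-18
  A^-10 * (d^4) = A^-2 + 4*A^-6 + 6*A^-10 + 4*A^-14 + A^-18
Summing the groups: <K> = -A^18 + 2*A^14 - 3*A^10 + 4*A^6 - 3*A^2 + 4*A^-2 - 2*A^-6 + A^-10 - A^-14
Normalise by the writhe: (-A^3)^(-w) = (-A^3)^(-2) = A^-6, so f(A) = A^-6 * <K> = -A^12 + 2*A^8 - 3*A^4 + 4 - 3*A^-4 + 4*A^-8 - 2*A^-12 + A^-16 - A^-20.
Substitute A = t^(-1/4), i.e. A^e → t^(-e/4): V(t) = -t^5 + t^4 - 2*t^3 + 4*t^2 - 3*t + 4 - 3*t^-1 + 2*t^-2 - t^-3

Answer: -t^5 + t^4 - 2*t^3 + 4*t^2 - 3*t + 4 - 3*t^-1 + 2*t^-2 - t^-3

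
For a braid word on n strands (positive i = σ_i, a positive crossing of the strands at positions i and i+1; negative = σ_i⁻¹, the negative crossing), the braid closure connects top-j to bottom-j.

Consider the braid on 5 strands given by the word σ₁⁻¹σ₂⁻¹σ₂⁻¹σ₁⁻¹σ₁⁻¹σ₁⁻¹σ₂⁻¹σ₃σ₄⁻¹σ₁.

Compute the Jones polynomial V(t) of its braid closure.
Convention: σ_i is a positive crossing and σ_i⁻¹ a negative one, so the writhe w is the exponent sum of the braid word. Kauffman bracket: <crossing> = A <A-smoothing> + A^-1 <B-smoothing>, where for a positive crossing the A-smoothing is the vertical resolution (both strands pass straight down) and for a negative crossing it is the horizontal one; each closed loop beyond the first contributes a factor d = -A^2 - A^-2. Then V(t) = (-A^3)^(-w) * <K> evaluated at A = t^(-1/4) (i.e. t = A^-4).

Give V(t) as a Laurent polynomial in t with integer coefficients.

The presented braid s1^-1 s2^-1 s2^-1 s1^-1 s1^-1 s1^-1 s2^-1 s3 s4^-1 s1 on 5 strands reduces by inverse Markov moves (closure unchanged at each step):
  Deconjugate: the word is γ·β·γ⁻¹ with γ = s1^-1 (prefix) and γ⁻¹ = s1 (suffix); strip both.
  Destabilize: the word has the form β·s4^-1 where s4^-1 occurs only as the final letter (β ∈ B_4); drop it and the last strand → 4 strands.
  Destabilize: the word has the form β·s3 where s3 occurs only as the final letter (β ∈ B_3); drop it and the last strand → 3 strands.
Reduced to β = s2^-1 s2^-1 s1^-1 s1^-1 s1^-1 s2^-1 on 3 strands, 6 crossings.
Compute on β:
Braid: s2^-1 s2^-1 s1^-1 s1^-1 s1^-1 s2^-1 on 3 strands, 6 crossings.
Writhe w = (#positive) - (#negative) = 0 - 6 = -6.
State-sum expansion of <K>. There are 2^6 = 64 states.
Smooth each crossing (0=||, 1=⌣⌢); contribution A^(Σ sign_k(1-2s_k)) * d^(L-1).
Tabulate the states by total A-exponent and number of loops L (A-exp: L × count):
  A^6: L=5 ×1
  A^4: L=4 ×6
  A^2: L=3 ×15
  A^0: L=2 ×18, L=4 ×2
  A^-2: L=1 ×9, L=3 ×6
  A^-4: L=2 ×6
  A^-6: L=3 ×1
Each group contributes A^e * Σ count * d^(L-1):
Powers of d = -A^2 - A^-2: d^2 = A^4 + 2 + A^-4; d^3 = -A^6 - 3*A^2 - 3*A^-2 - A^-6; d^4 = A^8 + 4*A^4 + 6 + 4*A^-4 + A^-8.
  A^6 * (d^4) = A^14 + 4*A^10 + 6*A^6 + 4*A^2 + A^-2
  A^4 * (6*d^3) = -6*A^10 - 18*A^6 - 18*A^2 - 6*A^-2
  A^2 * (15*d^2) = 15*A^6 + 30*A^2 + 15*A^-2
  A^0 * (18*d + 2*d^3) = -2*A^6 - 24*A^2 - 24*A^-2 - 2*A^-6
  A^-2 * (9 + 6*d^2) = 6*A^2 + 21*A^-2 + 6*A^-6
  A^-4 * (6*d) = -6*A^-2 - 6*A^-6
  A^-6 * (d^2) = A^-2 + 2*A^-6 + A^-10
Summing the groups: <K> = A^14 - 2*A^10 + A^6 - 2*A^2 + 2*A^-2 + A^-10
Normalise by the writhe: (-A^3)^(-w) = (-A^3)^(6) = A^18, so f(A) = A^18 * <K> = A^32 - 2*A^28 + A^24 - 2*A^20 + 2*A^16 + A^8.
Substitute A = t^(-1/4), i.e. A^e → t^(-e/4): V(t) = t^-2 + 2*t^-4 - 2*t^-5 + t^-6 - 2*t^-7 + t^-8

Answer: t^-2 + 2*t^-4 - 2*t^-5 + t^-6 - 2*t^-7 + t^-8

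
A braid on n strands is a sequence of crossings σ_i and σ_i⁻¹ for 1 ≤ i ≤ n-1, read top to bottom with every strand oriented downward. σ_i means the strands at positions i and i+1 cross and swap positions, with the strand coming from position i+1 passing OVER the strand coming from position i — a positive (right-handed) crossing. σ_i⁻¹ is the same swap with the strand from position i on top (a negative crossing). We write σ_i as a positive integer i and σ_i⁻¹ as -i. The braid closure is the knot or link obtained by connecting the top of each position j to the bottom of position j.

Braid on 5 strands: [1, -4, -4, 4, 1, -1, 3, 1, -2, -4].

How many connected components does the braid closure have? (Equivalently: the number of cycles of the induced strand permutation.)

Track the strand permutation on 5 strands, starting from identity.
  step 1: s1 swaps positions 1,2 -> [2 1 3 4 5]
  step 2: s4^-1 swaps positions 4,5 -> [2 1 3 5 4]
  step 3: s4^-1 swaps positions 4,5 -> [2 1 3 4 5]
  step 4: s4 swaps positions 4,5 -> [2 1 3 5 4]
  step 5: s1 swaps positions 1,2 -> [1 2 3 5 4]
  step 6: s1^-1 swaps positions 1,2 -> [2 1 3 5 4]
  step 7: s3 swaps positions 3,4 -> [2 1 5 3 4]
  step 8: s1 swaps positions 1,2 -> [1 2 5 3 4]
  step 9: s2^-1 swaps positions 2,3 -> [1 5 2 3 4]
  step 10: s4^-1 swaps positions 4,5 -> [1 5 2 4 3]
Final permutation (position -> original strand): [1 5 2 4 3]
Closure components = cycle count of this permutation = 3.

Answer: 3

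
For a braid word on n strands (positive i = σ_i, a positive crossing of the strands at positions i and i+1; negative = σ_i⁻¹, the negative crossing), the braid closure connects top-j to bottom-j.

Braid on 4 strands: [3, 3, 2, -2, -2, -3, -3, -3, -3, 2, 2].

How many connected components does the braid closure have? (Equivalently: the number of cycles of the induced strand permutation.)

3

Derivation:
Track the strand permutation on 4 strands, starting from identity.
  step 1: s3 swaps positions 3,4 -> [1 2 4 3]
  step 2: s3 swaps positions 3,4 -> [1 2 3 4]
  step 3: s2 swaps positions 2,3 -> [1 3 2 4]
  step 4: s2^-1 swaps positions 2,3 -> [1 2 3 4]
  step 5: s2^-1 swaps positions 2,3 -> [1 3 2 4]
  step 6: s3^-1 swaps positions 3,4 -> [1 3 4 2]
  step 7: s3^-1 swaps positions 3,4 -> [1 3 2 4]
  step 8: s3^-1 swaps positions 3,4 -> [1 3 4 2]
  step 9: s3^-1 swaps positions 3,4 -> [1 3 2 4]
  step 10: s2 swaps positions 2,3 -> [1 2 3 4]
  step 11: s2 swaps positions 2,3 -> [1 3 2 4]
Final permutation (position -> original strand): [1 3 2 4]
Closure components = cycle count of this permutation = 3.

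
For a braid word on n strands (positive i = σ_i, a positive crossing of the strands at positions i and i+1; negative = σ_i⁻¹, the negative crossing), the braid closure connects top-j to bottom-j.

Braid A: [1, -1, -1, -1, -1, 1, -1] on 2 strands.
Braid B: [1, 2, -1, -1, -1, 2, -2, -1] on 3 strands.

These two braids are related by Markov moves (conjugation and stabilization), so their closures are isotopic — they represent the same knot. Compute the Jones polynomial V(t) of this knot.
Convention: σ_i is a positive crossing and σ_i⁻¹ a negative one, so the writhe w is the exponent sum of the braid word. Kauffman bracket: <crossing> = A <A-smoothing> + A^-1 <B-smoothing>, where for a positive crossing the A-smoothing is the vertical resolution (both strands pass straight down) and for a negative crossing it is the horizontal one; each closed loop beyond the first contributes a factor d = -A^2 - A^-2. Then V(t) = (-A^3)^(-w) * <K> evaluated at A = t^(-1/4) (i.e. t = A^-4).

t^-1 + t^-3 - t^-4

Derivation:
Markov-equivalent braids have isotopic closures, hence identical knot invariants. Strip the Markov moves from each word to reach a common short braid β, then compute V(t) once on β.
Braid A: s1 s1^-1 s1^-1 s1^-1 s1^-1 s1 s1^-1 on 2 strands reduces by inverse Markov moves (closure unchanged at each step):
  Deconjugate: the word is γ·β·γ⁻¹ with γ = s1 s1^-1 (prefix) and γ⁻¹ = s1 s1^-1 (suffix); strip both.
Reduced to β = s1^-1 s1^-1 s1^-1 on 2 strands, 3 crossings.
Braid B: s1 s2 s1^-1 s1^-1 s1^-1 s2 s2^-1 s1^-1 on 3 strands reduces by inverse Markov moves (closure unchanged at each step):
  Deconjugate: the word is γ·β·γ⁻¹ with γ = s1 s2 (prefix) and γ⁻¹ = s2^-1 s1^-1 (suffix); strip both.
  Destabilize: the word has the form β·s2 where s2 occurs only as the final letter (β ∈ B_2); drop it and the last strand → 2 strands.
Reduced to β = s1^-1 s1^-1 s1^-1 on 2 strands, 3 crossings.
Both give the same β = s1^-1 s1^-1 s1^-1 on 2 strands, so one state sum suffices:
Braid: s1^-1 s1^-1 s1^-1 on 2 strands, 3 crossings.
Writhe w = (#positive) - (#negative) = 0 - 3 = -3.
Computing the Kauffman bracket via state sum. There are 2^3 = 8 states.
Each crossing splits two ways (0=vertical, 1=horizontal). The state's weight is A^(#A-smoothings - #B-smoothings) * d^(loops - 1).
  state 000: A-exp=-3, loops=2, term = A^-3 * d^1
  state 001: A-exp=-1, loops=1, term = A^-1 * d^0
  state 010: A-exp=-1, loops=1, term = A^-1 * d^0
  state 011: A-exp=+1, loops=2, term = A^1 * d^1
  state 100: A-exp=-1, loops=1, term = A^-1 * d^0
  state 101: A-exp=+1, loops=2, term = A^1 * d^1
  state 110: A-exp=+1, loops=2, term = A^1 * d^1
  state 111: A-exp=+3, loops=3, term = A^3 * d^2
Collect the terms by A-exponent (count of states per loop number):
Powers of d = -A^2 - A^-2: d^2 = A^4 + 2 + A^-4.
  A^3 * (d^2) = A^7 + 2*A^3 + A^-1
  A^1 * (3*d) = -3*A^3 - 3*A^-1
  A^-1 * (3) = 3*A^-1
  A^-3 * (d) = -A^-1 - A^-5
Summing the groups: <K> = A^7 - A^3 - A^-5
Normalise by the writhe: (-A^3)^(-w) = (-A^3)^(3) = -A^9, so f(A) = -A^9 * <K> = -A^16 + A^12 + A^4.
Substitute A = t^(-1/4), i.e. A^e → t^(-e/4): V(t) = t^-1 + t^-3 - t^-4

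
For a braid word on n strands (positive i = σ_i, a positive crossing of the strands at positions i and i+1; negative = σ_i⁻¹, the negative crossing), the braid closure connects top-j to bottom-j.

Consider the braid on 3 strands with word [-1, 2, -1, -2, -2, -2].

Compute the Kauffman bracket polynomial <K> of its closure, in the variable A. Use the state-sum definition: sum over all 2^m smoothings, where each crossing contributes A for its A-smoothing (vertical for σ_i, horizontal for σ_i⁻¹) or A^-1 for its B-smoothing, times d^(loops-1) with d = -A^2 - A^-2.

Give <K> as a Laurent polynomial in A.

-A^12 + A^8 - A^4 + 2 - A^-4 + A^-8

Derivation:
Braid: s1^-1 s2 s1^-1 s2^-1 s2^-1 s2^-1 on 3 strands, 6 crossings.
Writhe w = (#positive) - (#negative) = 1 - 5 = -4.
Enumerate smoothing states for the bracket polynomial. There are 2^6 = 64 states.
Smooth each crossing (0=||, 1=⌣⌢); contribution A^(Σ sign_k(1-2s_k)) * d^(L-1).
Tabulate the states by total A-exponent and number of loops L (A-exp: L × count):
  A^6: L=4 ×1
  A^4: L=3 ×6
  A^2: L=2 ×12, L=4 ×3
  A^0: L=1 ×9, L=3 ×10, L=5 ×1
  A^-2: L=2 ×12, L=4 ×3
  A^-4: L=1 ×2, L=3 ×4
  A^-6: L=2 ×1
Each group contributes A^e * Σ count * d^(L-1):
Powers of d = -A^2 - A^-2: d^2 = A^4 + 2 + A^-4; d^3 = -A^6 - 3*A^2 - 3*A^-2 - A^-6; d^4 = A^8 + 4*A^4 + 6 + 4*A^-4 + A^-8.
  A^6 * (d^3) = -A^12 - 3*A^8 - 3*A^4 - 1
  A^4 * (6*d^2) = 6*A^8 + 12*A^4 + 6
  A^2 * (12*d + 3*d^3) = -3*A^8 - 21*A^4 - 21 - 3*A^-4
  A^0 * (9 + 10*d^2 + d^4) = A^8 + 14*A^4 + 35 + 14*A^-4 + A^-8
  A^-2 * (12*d + 3*d^3) = -3*A^4 - 21 - 21*A^-4 - 3*A^-8
  A^-4 * (2 + 4*d^2) = 4 + 10*A^-4 + 4*A^-8
  A^-6 * (d) = -A^-4 - A^-8
Summing the groups: <K> = -A^12 + A^8 - A^4 + 2 - A^-4 + A^-8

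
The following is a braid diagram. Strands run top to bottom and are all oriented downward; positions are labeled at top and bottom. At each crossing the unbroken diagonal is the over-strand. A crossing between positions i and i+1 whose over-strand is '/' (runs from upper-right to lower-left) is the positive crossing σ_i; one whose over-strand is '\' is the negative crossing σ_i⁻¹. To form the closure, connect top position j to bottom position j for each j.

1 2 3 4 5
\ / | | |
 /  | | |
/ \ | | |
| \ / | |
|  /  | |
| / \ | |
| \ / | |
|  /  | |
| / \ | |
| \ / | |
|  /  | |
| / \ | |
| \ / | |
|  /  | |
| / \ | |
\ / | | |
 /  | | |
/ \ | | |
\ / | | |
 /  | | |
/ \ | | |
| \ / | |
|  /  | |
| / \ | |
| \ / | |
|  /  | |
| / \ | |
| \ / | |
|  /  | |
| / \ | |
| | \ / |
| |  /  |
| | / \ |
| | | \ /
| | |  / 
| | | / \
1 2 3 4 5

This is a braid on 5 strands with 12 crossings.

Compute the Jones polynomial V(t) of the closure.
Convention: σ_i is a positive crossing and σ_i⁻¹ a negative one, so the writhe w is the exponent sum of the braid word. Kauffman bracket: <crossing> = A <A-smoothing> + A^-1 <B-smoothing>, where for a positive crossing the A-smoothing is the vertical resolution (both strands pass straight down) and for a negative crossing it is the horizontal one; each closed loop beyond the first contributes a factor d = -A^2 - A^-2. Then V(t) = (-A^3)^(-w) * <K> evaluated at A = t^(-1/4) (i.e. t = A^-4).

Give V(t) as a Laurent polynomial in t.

Reading the diagram top to bottom ('/'-over between positions i,i+1 = s_i, '\'-over = s_i^-1): braid word = s1 s2 s2 s2 s2 s1 s1 s2 s2 s2 s3 s4.
The presented braid s1 s2 s2 s2 s2 s1 s1 s2 s2 s2 s3 s4 on 5 strands reduces by inverse Markov moves (closure unchanged at each step):
  Destabilize: the word has the form β·s4 where s4 occurs only as the final letter (β ∈ B_4); drop it and the last strand → 4 strands.
  Destabilize: the word has the form β·s3 where s3 occurs only as the final letter (β ∈ B_3); drop it and the last strand → 3 strands.
Reduced to β = s1 s2 s2 s2 s2 s1 s1 s2 s2 s2 on 3 strands, 10 crossings.
Compute on β:
Braid: s1 s2 s2 s2 s2 s1 s1 s2 s2 s2 on 3 strands, 10 crossings.
Writhe w = (#positive) - (#negative) = 10 - 0 = 10.
State-sum expansion of <K>. There are 2^10 = 1024 states.
Smooth each crossing (0=||, 1=⌣⌢); contribution A^(Σ sign_k(1-2s_k)) * d^(L-1).
Tabulate the states by total A-exponent and number of loops L (A-exp: L × count):
  A^10: L=3 ×1
  A^8: L=2 ×10
  A^6: L=1 ×21, L=3 ×24
  A^4: L=2 ×84, L=4 ×36
  A^2: L=1 ×24, L=3 ×151, L=5 ×35
  A^0: L=2 ×72, L=4 ×159, L=6 ×21
  A^-2: L=3 ×98, L=5 ×105, L=7 ×7
  A^-4: L=4 ×76, L=6 ×43, L=8 ×1
  A^-6: L=5 ×35, L=7 ×10
  A^-8: L=6 ×9, L=8 ×1
  A^-10: L=7 ×1
Each group contributes A^e * Σ count * d^(L-1):
Powers of d = -A^2 - A^-2: d^2 = A^4 + 2 + A^-4; d^3 = -A^6 - 3*A^2 - 3*A^-2 - A^-6; d^4 = A^8 + 4*A^4 + 6 + 4*A^-4 + A^-8; d^5 = -A^10 - 5*A^6 - 10*A^2 - 10*A^-2 - 5*A^-6 - A^-10; d^6 = A^12 + 6*A^8 + 15*A^4 + 20 + 15*A^-4 + 6*A^-8 + A^-12; d^7 = -A^14 - 7*A^10 - 21*A^6 - 35*A^2 - 35*A^-2 - 21*A^-6 - 7*A^-10 - A^-14.
  A^10 * (d^2) = A^14 + 2*A^10 + A^6
  A^8 * (10*d) = -10*A^10 - 10*A^6
  A^6 * (21 + 24*d^2) = 24*A^10 + 69*A^6 + 24*A^2
  A^4 * (84*d + 36*d^3) = -36*A^10 - 192*A^6 - 192*A^2 - 36*A^-2
  A^2 * (24 + 151*d^2 + 35*d^4) = 35*A^10 + 291*A^6 + 536*A^2 + 291*A^-2 + 35*A^-6
  A^0 * (72*d + 159*d^3 + 21*d^5) = -21*A^10 - 264*A^6 - 759*A^2 - 759*A^-2 - 264*A^-6 - 21*A^-10
  A^-2 * (98*d^2 + 105*d^4 + 7*d^6) = 7*A^10 + 147*A^6 + 623*A^2 + 966*A^-2 + 623*A^-6 + 147*A^-10 + 7*A^-14
  A^-4 * (76*d^3 + 43*d^5 + d^7) = -A^10 - 50*A^6 - 312*A^2 - 693*A^-2 - 693*A^-6 - 312*A^-10 - 50*A^-14 - A^-18
  A^-6 * (35*d^4 + 10*d^6) = 10*A^6 + 95*A^2 + 290*A^-2 + 410*A^-6 + 290*A^-10 + 95*A^-14 + 10*A^-18
  A^-8 * (9*d^5 + d^7) = -A^6 - 16*A^2 - 66*A^-2 - 125*A^-6 - 125*A^-10 - 66*A^-14 - 16*A^-18 - A^-22
  A^-10 * (d^6) = A^2 + 6*A^-2 + 15*A^-6 + 20*A^-10 + 15*A^-14 + 6*A^-18 + A^-22
Summing the groups: <K> = A^14 + A^6 - A^-2 + A^-6 - A^-10 + A^-14 - A^-18
Normalise by the writhe: (-A^3)^(-w) = (-A^3)^(-10) = A^-30, so f(A) = A^-30 * <K> = A^-16 + A^-24 - A^-32 + A^-36 - A^-40 + A^-44 - A^-48.
Substitute A = t^(-1/4), i.e. A^e → t^(-e/4): V(t) = -t^12 + t^11 - t^10 + t^9 - t^8 + t^6 + t^4

Answer: -t^12 + t^11 - t^10 + t^9 - t^8 + t^6 + t^4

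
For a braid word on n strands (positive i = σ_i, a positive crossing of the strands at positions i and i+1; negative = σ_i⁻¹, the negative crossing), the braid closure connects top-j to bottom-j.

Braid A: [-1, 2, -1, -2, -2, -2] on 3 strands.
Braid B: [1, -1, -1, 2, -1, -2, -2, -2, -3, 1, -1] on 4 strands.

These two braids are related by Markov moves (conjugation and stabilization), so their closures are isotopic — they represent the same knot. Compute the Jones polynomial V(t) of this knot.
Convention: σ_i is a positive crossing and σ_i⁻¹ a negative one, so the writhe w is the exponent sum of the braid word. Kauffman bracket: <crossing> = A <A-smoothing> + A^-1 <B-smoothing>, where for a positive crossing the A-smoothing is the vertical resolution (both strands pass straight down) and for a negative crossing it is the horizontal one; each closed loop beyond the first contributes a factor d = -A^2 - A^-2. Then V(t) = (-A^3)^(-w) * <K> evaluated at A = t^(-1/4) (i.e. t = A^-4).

t^-1 - t^-2 + 2*t^-3 - t^-4 + t^-5 - t^-6

Derivation:
Markov-equivalent braids have isotopic closures, hence identical knot invariants. Strip the Markov moves from each word to reach a common short braid β, then compute V(t) once on β.
Braid A: s1^-1 s2 s1^-1 s2^-1 s2^-1 s2^-1 on 3 strands has no conjugating prefix/suffix or stabilization to strip; take β = s1^-1 s2 s1^-1 s2^-1 s2^-1 s2^-1.
Braid B: s1 s1^-1 s1^-1 s2 s1^-1 s2^-1 s2^-1 s2^-1 s3^-1 s1 s1^-1 on 4 strands reduces by inverse Markov moves (closure unchanged at each step):
  Deconjugate: the word is γ·β·γ⁻¹ with γ = s1 s1^-1 (prefix) and γ⁻¹ = s1 s1^-1 (suffix); strip both.
  Destabilize: the word has the form β·s3^-1 where s3^-1 occurs only as the final letter (β ∈ B_3); drop it and the last strand → 3 strands.
Reduced to β = s1^-1 s2 s1^-1 s2^-1 s2^-1 s2^-1 on 3 strands, 6 crossings.
Both give the same β = s1^-1 s2 s1^-1 s2^-1 s2^-1 s2^-1 on 3 strands, so one state sum suffices:
Braid: s1^-1 s2 s1^-1 s2^-1 s2^-1 s2^-1 on 3 strands, 6 crossings.
Writhe w = (#positive) - (#negative) = 1 - 5 = -4.
Computing the Kauffman bracket via state sum. There are 2^6 = 64 states.
Each crossing splits two ways (0=vertical, 1=horizontal). The state's weight is A^(#A-smoothings - #B-smoothings) * d^(loops - 1).
Tabulate the states by total A-exponent and number of loops L (A-exp: L × count):
  A^6: L=4 ×1
  A^4: L=3 ×6
  A^2: L=2 ×12, L=4 ×3
  A^0: L=1 ×9, L=3 ×10, L=5 ×1
  A^-2: L=2 ×12, L=4 ×3
  A^-4: L=1 ×2, L=3 ×4
  A^-6: L=2 ×1
Each group contributes A^e * Σ count * d^(L-1):
Powers of d = -A^2 - A^-2: d^2 = A^4 + 2 + A^-4; d^3 = -A^6 - 3*A^2 - 3*A^-2 - A^-6; d^4 = A^8 + 4*A^4 + 6 + 4*A^-4 + A^-8.
  A^6 * (d^3) = -A^12 - 3*A^8 - 3*A^4 - 1
  A^4 * (6*d^2) = 6*A^8 + 12*A^4 + 6
  A^2 * (12*d + 3*d^3) = -3*A^8 - 21*A^4 - 21 - 3*A^-4
  A^0 * (9 + 10*d^2 + d^4) = A^8 + 14*A^4 + 35 + 14*A^-4 + A^-8
  A^-2 * (12*d + 3*d^3) = -3*A^4 - 21 - 21*A^-4 - 3*A^-8
  A^-4 * (2 + 4*d^2) = 4 + 10*A^-4 + 4*A^-8
  A^-6 * (d) = -A^-4 - A^-8
Summing the groups: <K> = -A^12 + A^8 - A^4 + 2 - A^-4 + A^-8
Normalise by the writhe: (-A^3)^(-w) = (-A^3)^(4) = A^12, so f(A) = A^12 * <K> = -A^24 + A^20 - A^16 + 2*A^12 - A^8 + A^4.
Substitute A = t^(-1/4), i.e. A^e → t^(-e/4): V(t) = t^-1 - t^-2 + 2*t^-3 - t^-4 + t^-5 - t^-6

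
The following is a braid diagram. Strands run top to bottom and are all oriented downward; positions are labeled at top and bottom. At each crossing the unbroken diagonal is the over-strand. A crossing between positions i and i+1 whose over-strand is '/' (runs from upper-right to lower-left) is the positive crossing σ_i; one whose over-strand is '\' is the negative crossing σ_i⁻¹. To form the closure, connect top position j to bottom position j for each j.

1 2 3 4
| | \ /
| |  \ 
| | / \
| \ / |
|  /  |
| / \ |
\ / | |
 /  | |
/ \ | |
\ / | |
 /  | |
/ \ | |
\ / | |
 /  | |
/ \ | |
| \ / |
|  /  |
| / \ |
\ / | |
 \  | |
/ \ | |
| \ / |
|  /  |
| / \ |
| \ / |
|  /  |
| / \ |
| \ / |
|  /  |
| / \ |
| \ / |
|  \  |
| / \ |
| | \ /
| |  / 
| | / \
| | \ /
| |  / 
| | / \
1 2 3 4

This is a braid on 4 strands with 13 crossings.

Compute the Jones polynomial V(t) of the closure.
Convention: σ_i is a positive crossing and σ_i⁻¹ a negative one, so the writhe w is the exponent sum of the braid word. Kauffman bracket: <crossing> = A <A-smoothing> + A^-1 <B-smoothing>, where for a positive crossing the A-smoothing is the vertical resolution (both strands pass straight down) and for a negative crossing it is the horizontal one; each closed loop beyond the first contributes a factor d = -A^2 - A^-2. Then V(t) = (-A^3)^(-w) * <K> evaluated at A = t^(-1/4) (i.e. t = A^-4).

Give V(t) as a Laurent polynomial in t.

-t^9 + 2*t^8 - 3*t^7 + 3*t^6 - 3*t^5 + 3*t^4 - t^3 + t^2

Derivation:
Reading the diagram top to bottom ('/'-over between positions i,i+1 = s_i, '\'-over = s_i^-1): braid word = s3^-1 s2 s1 s1 s1 s2 s1^-1 s2 s2 s2 s2^-1 s3 s3.
The presented braid s3^-1 s2 s1 s1 s1 s2 s1^-1 s2 s2 s2 s2^-1 s3 s3 on 4 strands reduces by inverse Markov moves (closure unchanged at each step):
  Deconjugate: the word is γ·β·γ⁻¹ with γ = s3^-1 (prefix) and γ⁻¹ = s3 (suffix); strip both.
  Destabilize: the word has the form β·s3 where s3 occurs only as the final letter (β ∈ B_3); drop it and the last strand → 3 strands.
  Deconjugate: the word is γ·β·γ⁻¹ with γ = s2 (prefix) and γ⁻¹ = s2^-1 (suffix); strip both.
Reduced to β = s1 s1 s1 s2 s1^-1 s2 s2 s2 on 3 strands, 8 crossings.
Compute on β:
Braid: s1 s1 s1 s2 s1^-1 s2 s2 s2 on 3 strands, 8 crossings.
Writhe w = (#positive) - (#negative) = 7 - 1 = 6.
Enumerate smoothing states for the bracket polynomial. There are 2^8 = 256 states.
For each crossing: s=0 is the vertical smoothing, s=1 horizontal. Crossing k contributes A^(sign_k * (1 - 2*s_k)); loop factor d = -A^2 - A^-2.
Tabulate the states by total A-exponent and number of loops L (A-exp: L × count):
  A^8: L=2 ×1
  A^6: L=1 ×4, L=3 ×4
  A^4: L=2 ×25, L=4 ×3
  A^2: L=1 ×21, L=3 ×34, L=5 ×1
  A^0: L=2 ×48, L=4 ×22
  A^-2: L=3 ×49, L=5 ×7
  A^-4: L=4 ×27, L=6 ×1
  A^-6: L=5 ×8
  A^-8: L=6 ×1
Each group contributes A^e * Σ count * d^(L-1):
Powers of d = -A^2 - A^-2: d^2 = A^4 + 2 + A^-4; d^3 = -A^6 - 3*A^2 - 3*A^-2 - A^-6; d^4 = A^8 + 4*A^4 + 6 + 4*A^-4 + A^-8; d^5 = -A^10 - 5*A^6 - 10*A^2 - 10*A^-2 - 5*A^-6 - A^-10.
  A^8 * (d) = -A^10 - A^6
  A^6 * (4 + 4*d^2) = 4*A^10 + 12*A^6 + 4*A^2
  A^4 * (25*d + 3*d^3) = -3*A^10 - 34*A^6 - 34*A^2 - 3*A^-2
  A^2 * (21 + 34*d^2 + d^4) = A^10 + 38*A^6 + 95*A^2 + 38*A^-2 + A^-6
  A^0 * (48*d + 22*d^3) = -22*A^6 - 114*A^2 - 114*A^-2 - 22*A^-6
  A^-2 * (49*d^2 + 7*d^4) = 7*A^6 + 77*A^2 + 140*A^-2 + 77*A^-6 + 7*A^-10
  A^-4 * (27*d^3 + d^5) = -A^6 - 32*A^2 - 91*A^-2 - 91*A^-6 - 32*A^-10 - A^-14
  A^-6 * (8*d^4) = 8*A^2 + 32*A^-2 + 48*A^-6 + 32*A^-10 + 8*A^-14
  A^-8 * (d^5) = -A^2 - 5*A^-2 - 10*A^-6 - 10*A^-10 - 5*A^-14 - A^-18
Summing the groups: <K> = A^10 - A^6 + 3*A^2 - 3*A^-2 + 3*A^-6 - 3*A^-10 + 2*A^-14 - A^-18
Normalise by the writhe: (-A^3)^(-w) = (-A^3)^(-6) = A^-18, so f(A) = A^-18 * <K> = A^-8 - A^-12 + 3*A^-16 - 3*A^-20 + 3*A^-24 - 3*A^-28 + 2*A^-32 - A^-36.
Substitute A = t^(-1/4), i.e. A^e → t^(-e/4): V(t) = -t^9 + 2*t^8 - 3*t^7 + 3*t^6 - 3*t^5 + 3*t^4 - t^3 + t^2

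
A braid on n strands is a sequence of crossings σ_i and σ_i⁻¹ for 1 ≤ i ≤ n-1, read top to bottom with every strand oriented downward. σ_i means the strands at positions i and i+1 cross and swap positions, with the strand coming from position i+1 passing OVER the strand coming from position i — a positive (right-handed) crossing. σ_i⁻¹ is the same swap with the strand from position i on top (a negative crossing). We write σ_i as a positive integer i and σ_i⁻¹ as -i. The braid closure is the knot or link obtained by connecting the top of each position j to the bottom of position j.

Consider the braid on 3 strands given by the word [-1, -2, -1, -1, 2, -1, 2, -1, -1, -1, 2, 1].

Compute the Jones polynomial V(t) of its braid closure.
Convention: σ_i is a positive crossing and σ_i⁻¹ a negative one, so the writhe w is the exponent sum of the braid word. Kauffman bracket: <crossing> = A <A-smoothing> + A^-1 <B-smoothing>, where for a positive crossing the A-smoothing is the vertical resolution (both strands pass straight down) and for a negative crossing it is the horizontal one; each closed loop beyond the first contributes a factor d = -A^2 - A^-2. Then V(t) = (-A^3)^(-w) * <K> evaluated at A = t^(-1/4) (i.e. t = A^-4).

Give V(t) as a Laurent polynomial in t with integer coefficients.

The presented braid s1^-1 s2^-1 s1^-1 s1^-1 s2 s1^-1 s2 s1^-1 s1^-1 s1^-1 s2 s1 on 3 strands reduces by inverse Markov moves (closure unchanged at each step):
  Deconjugate: the word is γ·β·γ⁻¹ with γ = s1^-1 s2^-1 (prefix) and γ⁻¹ = s2 s1 (suffix); strip both.
Reduced to β = s1^-1 s1^-1 s2 s1^-1 s2 s1^-1 s1^-1 s1^-1 on 3 strands, 8 crossings.
Compute on β:
Braid: s1^-1 s1^-1 s2 s1^-1 s2 s1^-1 s1^-1 s1^-1 on 3 strands, 8 crossings.
Writhe w = (#positive) - (#negative) = 2 - 6 = -4.
Enumerate smoothing states for the bracket polynomial. There are 2^8 = 256 states.
Each crossing splits two ways (0=vertical, 1=horizontal). The state's weight is A^(#A-smoothings - #B-smoothings) * d^(loops - 1).
Tabulate the states by total A-exponent and number of loops L (A-exp: L × count):
  A^8: L=7 ×1
  A^6: L=6 ×8
  A^4: L=5 ×28
  A^2: L=4 ×55, L=6 ×1
  A^0: L=3 ×65, L=5 ×5
  A^-2: L=2 ×46, L=4 ×10
  A^-4: L=1 ×17, L=3 ×11
  A^-6: L=2 ×8
  A^-8: L=3 ×1
Each group contributes A^e * Σ count * d^(L-1):
Powers of d = -A^2 - A^-2: d^2 = A^4 + 2 + A^-4; d^3 = -A^6 - 3*A^2 - 3*A^-2 - A^-6; d^4 = A^8 + 4*A^4 + 6 + 4*A^-4 + A^-8; d^5 = -A^10 - 5*A^6 - 10*A^2 - 10*A^-2 - 5*A^-6 - A^-10; d^6 = A^12 + 6*A^8 + 15*A^4 + 20 + 15*A^-4 + 6*A^-8 + A^-12.
  A^8 * (d^6) = A^20 + 6*A^16 + 15*A^12 + 20*A^8 + 15*A^4 + 6 + A^-4
  A^6 * (8*d^5) = -8*A^16 - 40*A^12 - 80*A^8 - 80*A^4 - 40 - 8*A^-4
  A^4 * (28*d^4) = 28*A^12 + 112*A^8 + 168*A^4 + 112 + 28*A^-4
  A^2 * (55*d^3 + d^5) = -A^12 - 60*A^8 - 175*A^4 - 175 - 60*A^-4 - A^-8
  A^0 * (65*d^2 + 5*d^4) = 5*A^8 + 85*A^4 + 160 + 85*A^-4 + 5*A^-8
  A^-2 * (46*d + 10*d^3) = -10*A^4 - 76 - 76*A^-4 - 10*A^-8
  A^-4 * (17 + 11*d^2) = 11 + 39*A^-4 + 11*A^-8
  A^-6 * (8*d) = -8*A^-4 - 8*A^-8
  A^-8 * (d^2) = A^-4 + 2*A^-8 + A^-12
Summing the groups: <K> = A^20 - 2*A^16 + 2*A^12 - 3*A^8 + 3*A^4 - 2 + 2*A^-4 - A^-8 + A^-12
Normalise by the writhe: (-A^3)^(-w) = (-A^3)^(4) = A^12, so f(A) = A^12 * <K> = A^32 - 2*A^28 + 2*A^24 - 3*A^20 + 3*A^16 - 2*A^12 + 2*A^8 - A^4 + 1.
Substitute A = t^(-1/4), i.e. A^e → t^(-e/4): V(t) = 1 - t^-1 + 2*t^-2 - 2*t^-3 + 3*t^-4 - 3*t^-5 + 2*t^-6 - 2*t^-7 + t^-8

Answer: 1 - t^-1 + 2*t^-2 - 2*t^-3 + 3*t^-4 - 3*t^-5 + 2*t^-6 - 2*t^-7 + t^-8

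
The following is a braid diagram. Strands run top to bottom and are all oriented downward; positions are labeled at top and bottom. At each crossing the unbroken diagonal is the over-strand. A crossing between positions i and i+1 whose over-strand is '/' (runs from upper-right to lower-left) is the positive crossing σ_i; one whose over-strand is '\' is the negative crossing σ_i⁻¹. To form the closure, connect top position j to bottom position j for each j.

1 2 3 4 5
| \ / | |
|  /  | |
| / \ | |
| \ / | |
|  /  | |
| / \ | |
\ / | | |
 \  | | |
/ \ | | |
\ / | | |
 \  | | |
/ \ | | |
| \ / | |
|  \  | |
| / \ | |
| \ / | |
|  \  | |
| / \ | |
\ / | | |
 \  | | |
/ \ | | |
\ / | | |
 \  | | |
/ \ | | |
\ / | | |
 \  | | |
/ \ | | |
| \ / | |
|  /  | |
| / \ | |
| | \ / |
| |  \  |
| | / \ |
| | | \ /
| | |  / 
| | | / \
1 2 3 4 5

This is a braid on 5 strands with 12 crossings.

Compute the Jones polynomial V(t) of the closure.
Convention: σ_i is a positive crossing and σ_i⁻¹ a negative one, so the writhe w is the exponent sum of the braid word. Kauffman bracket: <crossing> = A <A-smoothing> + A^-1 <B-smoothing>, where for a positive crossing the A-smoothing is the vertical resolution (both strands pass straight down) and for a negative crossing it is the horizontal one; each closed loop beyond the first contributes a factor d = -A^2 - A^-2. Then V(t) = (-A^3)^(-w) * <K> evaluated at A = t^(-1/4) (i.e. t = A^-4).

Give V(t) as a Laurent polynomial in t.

Reading the diagram top to bottom ('/'-over between positions i,i+1 = s_i, '\'-over = s_i^-1): braid word = s2 s2 s1^-1 s1^-1 s2^-1 s2^-1 s1^-1 s1^-1 s1^-1 s2 s3^-1 s4.
The presented braid s2 s2 s1^-1 s1^-1 s2^-1 s2^-1 s1^-1 s1^-1 s1^-1 s2 s3^-1 s4 on 5 strands reduces by inverse Markov moves (closure unchanged at each step):
  Destabilize: the word has the form β·s4 where s4 occurs only as the final letter (β ∈ B_4); drop it and the last strand → 4 strands.
  Destabilize: the word has the form β·s3^-1 where s3^-1 occurs only as the final letter (β ∈ B_3); drop it and the last strand → 3 strands.
Reduced to β = s2 s2 s1^-1 s1^-1 s2^-1 s2^-1 s1^-1 s1^-1 s1^-1 s2 on 3 strands, 10 crossings.
Compute on β:
Braid: s2 s2 s1^-1 s1^-1 s2^-1 s2^-1 s1^-1 s1^-1 s1^-1 s2 on 3 strands, 10 crossings.
Writhe w = (#positive) - (#negative) = 3 - 7 = -4.
State-sum expansion of <K>. There are 2^10 = 1024 states.
For each crossing: s=0 is the vertical smoothing, s=1 horizontal. Crossing k contributes A^(sign_k * (1 - 2*s_k)); loop factor d = -A^2 - A^-2.
Tabulate the states by total A-exponent and number of loops L (A-exp: L × count):
  A^10: L=6 ×1
  A^8: L=5 ×10
  A^6: L=4 ×41, L=6 ×4
  A^4: L=3 ×87, L=5 ×32, L=7 ×1
  A^2: L=2 ×97, L=4 ×100, L=6 ×13
  A^0: L=1 ×46, L=3 ×152, L=5 ×52, L=7 ×2
  A^-2: L=2 ×103, L=4 ×96, L=6 ×11
  A^-4: L=1 ×15, L=3 ×79, L=5 ×26
  A^-6: L=2 ×18, L=4 ×26, L=6 ×1
  A^-8: L=3 ×8, L=5 ×2
  A^-10: L=4 ×1
Each group contributes A^e * Σ count * d^(L-1):
Powers of d = -A^2 - A^-2: d^2 = A^4 + 2 + A^-4; d^3 = -A^6 - 3*A^2 - 3*A^-2 - A^-6; d^4 = A^8 + 4*A^4 + 6 + 4*A^-4 + A^-8; d^5 = -A^10 - 5*A^6 - 10*A^2 - 10*A^-2 - 5*A^-6 - A^-10; d^6 = A^12 + 6*A^8 + 15*A^4 + 20 + 15*A^-4 + 6*A^-8 + A^-12.
  A^10 * (d^5) = -A^20 - 5*A^16 - 10*A^12 - 10*A^8 - 5*A^4 - 1
  A^8 * (10*d^4) = 10*A^16 + 40*A^12 + 60*A^8 + 40*A^4 + 10
  A^6 * (41*d^3 + 4*d^5) = -4*A^16 - 61*A^12 - 163*A^8 - 163*A^4 - 61 - 4*A^-4
  A^4 * (87*d^2 + 32*d^4 + d^6) = A^16 + 38*A^12 + 230*A^8 + 386*A^4 + 230 + 38*A^-4 + A^-8
  A^2 * (97*d + 100*d^3 + 13*d^5) = -13*A^12 - 165*A^8 - 527*A^4 - 527 - 165*A^-4 - 13*A^-8
  A^0 * (46 + 152*d^2 + 52*d^4 + 2*d^6) = 2*A^12 + 64*A^8 + 390*A^4 + 702 + 390*A^-4 + 64*A^-8 + 2*A^-12
  A^-2 * (103*d + 96*d^3 + 11*d^5) = -11*A^8 - 151*A^4 - 501 - 501*A^-4 - 151*A^-8 - 11*A^-12
  A^-4 * (15 + 79*d^2 + 26*d^4) = 26*A^4 + 183 + 329*A^-4 + 183*A^-8 + 26*A^-12
  A^-6 * (18*d + 26*d^3 + d^5) = -A^4 - 31 - 106*A^-4 - 106*A^-8 - 31*A^-12 - A^-16
  A^-8 * (8*d^2 + 2*d^4) = 2 + 16*A^-4 + 28*A^-8 + 16*A^-12 + 2*A^-16
  A^-10 * (d^3) = -A^-4 - 3*A^-8 - 3*A^-12 - A^-16
Summing the groups: <K> = -A^20 + 2*A^16 - 4*A^12 + 5*A^8 - 5*A^4 + 6 - 4*A^-4 + 3*A^-8 - A^-12
Normalise by the writhe: (-A^3)^(-w) = (-A^3)^(4) = A^12, so f(A) = A^12 * <K> = -A^32 + 2*A^28 - 4*A^24 + 5*A^20 - 5*A^16 + 6*A^12 - 4*A^8 + 3*A^4 - 1.
Substitute A = t^(-1/4), i.e. A^e → t^(-e/4): V(t) = -1 + 3*t^-1 - 4*t^-2 + 6*t^-3 - 5*t^-4 + 5*t^-5 - 4*t^-6 + 2*t^-7 - t^-8

Answer: -1 + 3*t^-1 - 4*t^-2 + 6*t^-3 - 5*t^-4 + 5*t^-5 - 4*t^-6 + 2*t^-7 - t^-8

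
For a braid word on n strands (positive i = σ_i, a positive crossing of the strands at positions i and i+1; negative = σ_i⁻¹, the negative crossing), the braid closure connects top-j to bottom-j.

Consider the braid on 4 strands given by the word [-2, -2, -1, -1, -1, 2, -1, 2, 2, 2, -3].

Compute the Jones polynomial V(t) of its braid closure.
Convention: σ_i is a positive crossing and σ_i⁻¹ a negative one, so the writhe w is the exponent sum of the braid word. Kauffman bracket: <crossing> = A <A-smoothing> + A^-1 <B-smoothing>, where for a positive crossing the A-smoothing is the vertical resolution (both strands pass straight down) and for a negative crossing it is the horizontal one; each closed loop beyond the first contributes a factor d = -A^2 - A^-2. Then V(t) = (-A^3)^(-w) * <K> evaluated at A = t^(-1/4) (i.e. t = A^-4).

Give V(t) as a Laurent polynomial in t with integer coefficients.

t - 1 + 2*t^-1 - 2*t^-2 + 2*t^-3 - 2*t^-4 + t^-5

Derivation:
The presented braid s2^-1 s2^-1 s1^-1 s1^-1 s1^-1 s2 s1^-1 s2 s2 s2 s3^-1 on 4 strands reduces by inverse Markov moves (closure unchanged at each step):
  Destabilize: the word has the form β·s3^-1 where s3^-1 occurs only as the final letter (β ∈ B_3); drop it and the last strand → 3 strands.
  Deconjugate: the word is γ·β·γ⁻¹ with γ = s2^-1 s2^-1 (prefix) and γ⁻¹ = s2 s2 (suffix); strip both.
Reduced to β = s1^-1 s1^-1 s1^-1 s2 s1^-1 s2 on 3 strands, 6 crossings.
Compute on β:
Braid: s1^-1 s1^-1 s1^-1 s2 s1^-1 s2 on 3 strands, 6 crossings.
Writhe w = (#positive) - (#negative) = 2 - 4 = -2.
Enumerate smoothing states for the bracket polynomial. There are 2^6 = 64 states.
For each crossing: s=0 is the vertical smoothing, s=1 horizontal. Crossing k contributes A^(sign_k * (1 - 2*s_k)); loop factor d = -A^2 - A^-2.
Tabulate the states by total A-exponent and number of loops L (A-exp: L × count):
  A^6: L=5 ×1
  A^4: L=4 ×6
  A^2: L=3 ×15
  A^0: L=2 ×19, L=4 ×1
  A^-2: L=1 ×11, L=3 ×4
  A^-4: L=2 ×6
  A^-6: L=3 ×1
Each group contributes A^e * Σ count * d^(L-1):
Powers of d = -A^2 - A^-2: d^2 = A^4 + 2 + A^-4; d^3 = -A^6 - 3*A^2 - 3*A^-2 - A^-6; d^4 = A^8 + 4*A^4 + 6 + 4*A^-4 + A^-8.
  A^6 * (d^4) = A^14 + 4*A^10 + 6*A^6 + 4*A^2 + A^-2
  A^4 * (6*d^3) = -6*A^10 - 18*A^6 - 18*A^2 - 6*A^-2
  A^2 * (15*d^2) = 15*A^6 + 30*A^2 + 15*A^-2
  A^0 * (19*d + d^3) = -A^6 - 22*A^2 - 22*A^-2 - A^-6
  A^-2 * (11 + 4*d^2) = 4*A^2 + 19*A^-2 + 4*A^-6
  A^-4 * (6*d) = -6*A^-2 - 6*A^-6
  A^-6 * (d^2) = A^-2 + 2*A^-6 + A^-10
Summing the groups: <K> = A^14 - 2*A^10 + 2*A^6 - 2*A^2 + 2*A^-2 - A^-6 + A^-10
Normalise by the writhe: (-A^3)^(-w) = (-A^3)^(2) = A^6, so f(A) = A^6 * <K> = A^20 - 2*A^16 + 2*A^12 - 2*A^8 + 2*A^4 - 1 + A^-4.
Substitute A = t^(-1/4), i.e. A^e → t^(-e/4): V(t) = t - 1 + 2*t^-1 - 2*t^-2 + 2*t^-3 - 2*t^-4 + t^-5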